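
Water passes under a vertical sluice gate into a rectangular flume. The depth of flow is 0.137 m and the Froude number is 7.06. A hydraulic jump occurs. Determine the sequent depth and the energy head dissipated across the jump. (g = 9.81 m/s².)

y₂ = 1.30 m; ΔE = 2.21 m

Fr₁ = 7.06 (given).
By Bélanger, y₂/y₁ = ½[√(1 + 8Fr₁²) − 1] = ½[√399.7 − 1] = 9.50.
y₂ = 9.50 × 0.137 = 1.30 m.
V₁ = Fr₁·√(g·y₁) = 7.06×√(9.81×0.137) = 8.18 m/s; q = V₁·y₁ = 1.12 m²/s. V₂ = q/y₂ = 1.12/1.30 = 0.862 m/s. E₁ = y₁ + V₁²/2g = 3.55 m; E₂ = y₂ + V₂²/2g = 1.34 m. ΔE = E₁ − E₂ = 2.21 m.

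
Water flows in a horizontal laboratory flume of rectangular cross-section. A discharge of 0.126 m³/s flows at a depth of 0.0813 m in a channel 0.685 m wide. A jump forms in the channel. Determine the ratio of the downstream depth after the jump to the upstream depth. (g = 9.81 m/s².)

q = Q/b = 0.126/0.685 = 0.184 m²/s; V₁ = q/y₁ = 2.26 m/s. Fr₁ = V₁/√(g·y₁) = 2.53.
By Bélanger, y₂/y₁ = ½[√(1 + 8Fr₁²) − 1] = ½[√52.35 − 1] = 3.12.

y₂/y₁ = 3.12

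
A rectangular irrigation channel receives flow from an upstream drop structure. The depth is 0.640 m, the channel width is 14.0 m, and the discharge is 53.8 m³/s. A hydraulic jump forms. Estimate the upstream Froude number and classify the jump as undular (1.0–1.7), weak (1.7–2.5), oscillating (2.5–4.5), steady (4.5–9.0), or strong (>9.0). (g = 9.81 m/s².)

Fr₁ = 2.40; weak jump

q = Q/b = 53.8/14.0 = 3.84 m²/s; V₁ = q/y₁ = 6.00 m/s. Fr₁ = V₁/√(g·y₁) = 2.40.
Fr₁ = 2.40 lies in the weak range.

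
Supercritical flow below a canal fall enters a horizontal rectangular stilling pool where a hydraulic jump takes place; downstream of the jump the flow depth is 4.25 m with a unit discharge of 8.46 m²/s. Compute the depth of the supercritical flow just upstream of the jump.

y₁ = 0.694 m

V₂ = q/y₂ = 8.46/4.25 = 1.99 m/s; Fr₂ = V₂/√(g·y₂) = 0.308.
From the momentum equation (using Fr₂), y₁/y₂ = ½[√(1 + 8Fr₂²) − 1] = ½[√1.760 − 1] = 0.163.
y₁ = 0.163 × 4.25 = 0.694 m.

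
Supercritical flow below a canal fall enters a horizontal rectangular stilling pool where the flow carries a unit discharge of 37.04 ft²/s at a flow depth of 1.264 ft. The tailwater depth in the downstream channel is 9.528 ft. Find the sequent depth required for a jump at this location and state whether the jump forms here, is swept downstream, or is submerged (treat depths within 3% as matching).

V₁ = q/y₁ = 37.04/1.264 = 29.30 ft/s. Fr₁ = V₁/√(g·y₁) = 29.30/√(32.2×1.264) = 4.593.
Sequent-depth ratio: y₂/y₁ = ½[√(1 + 8Fr₁²) − 1] = ½[√169.79 − 1] = 6.015.
y₂ = 6.015 × 1.264 = 7.603 ft.
Tailwater y_tw = 9.528 ft: y_tw > y₂, so the jump is submerged.

y₂ = 7.603 ft; the jump is submerged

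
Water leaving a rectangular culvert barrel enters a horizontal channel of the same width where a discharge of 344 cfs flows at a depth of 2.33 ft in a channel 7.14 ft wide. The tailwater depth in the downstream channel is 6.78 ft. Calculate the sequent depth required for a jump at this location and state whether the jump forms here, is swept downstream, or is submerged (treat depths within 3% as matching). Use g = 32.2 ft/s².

y₂ = 6.79 ft; the jump forms here

q = Q/b = 344/7.14 = 48.2 ft²/s; V₁ = q/y₁ = 20.7 ft/s. Fr₁ = V₁/√(g·y₁) = 2.39.
Bélanger equation: y₂/y₁ = ½[√(1 + 8Fr₁²) − 1] = ½[√46.59 − 1] = 2.91.
y₂ = 2.91 × 2.33 = 6.79 ft.
Tailwater y_tw = 6.78 ft: y_tw ≈ y₂, so the jump forms here.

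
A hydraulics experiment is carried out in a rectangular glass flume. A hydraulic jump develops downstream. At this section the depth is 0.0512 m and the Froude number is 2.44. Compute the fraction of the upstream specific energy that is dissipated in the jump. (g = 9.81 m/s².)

Fr₁ = 2.44 (given).
Conjugate-depth relation: y₂/y₁ = ½[√(1 + 8Fr₁²) − 1] = ½[√48.63 − 1] = 2.99.
y₂ = 2.99 × 0.0512 = 0.153 m.
E₁ = y₁(1 + Fr₁²/2) = 0.0512×(1 + 2.44²/2) = 0.204 m. ΔE = (y₂ − y₁)³/(4y₁y₂) = 0.0336 m. ΔE/E₁ = 0.0336/0.204 = 0.165.

ΔE/E₁ = 0.165 (16.5%)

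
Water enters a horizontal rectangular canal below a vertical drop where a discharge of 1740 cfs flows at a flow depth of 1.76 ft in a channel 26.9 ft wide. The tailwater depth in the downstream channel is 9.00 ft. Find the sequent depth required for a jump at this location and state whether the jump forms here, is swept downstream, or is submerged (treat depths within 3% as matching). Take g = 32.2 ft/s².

q = Q/b = 1740/26.9 = 64.7 ft²/s; V₁ = q/y₁ = 36.8 ft/s. Fr₁ = V₁/√(g·y₁) = 4.88.
By Bélanger, y₂/y₁ = ½[√(1 + 8Fr₁²) − 1] = ½[√191.7 − 1] = 6.42.
y₂ = 6.42 × 1.76 = 11.3 ft.
Tailwater y_tw = 9.00 ft: y_tw < y₂, so the jump is swept downstream.

y₂ = 11.3 ft; the jump is swept downstream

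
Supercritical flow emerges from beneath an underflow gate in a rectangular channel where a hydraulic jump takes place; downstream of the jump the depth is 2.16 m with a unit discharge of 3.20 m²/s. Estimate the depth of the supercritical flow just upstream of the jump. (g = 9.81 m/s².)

V₂ = q/y₂ = 3.20/2.16 = 1.48 m/s; Fr₂ = V₂/√(g·y₂) = 0.322.
From the momentum equation (using Fr₂), y₁/y₂ = ½[√(1 + 8Fr₂²) − 1] = ½[√1.829 − 1] = 0.176.
y₁ = 0.176 × 2.16 = 0.380 m.

y₁ = 0.380 m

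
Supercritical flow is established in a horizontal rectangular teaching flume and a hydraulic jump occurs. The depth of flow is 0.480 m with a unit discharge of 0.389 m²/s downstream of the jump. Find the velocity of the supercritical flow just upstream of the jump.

V₁ = 3.57 m/s

V₂ = q/y₂ = 0.389/0.480 = 0.810 m/s; Fr₂ = V₂/√(g·y₂) = 0.373.
Since the conjugate-depth ratio holds either way, y₁/y₂ = ½[√(1 + 8Fr₂²) − 1] = ½[√2.116 − 1] = 0.227.
y₁ = 0.227 × 0.480 = 0.109 m.
V₁ = q/y₁ = 0.389/0.109 = 3.57 m/s.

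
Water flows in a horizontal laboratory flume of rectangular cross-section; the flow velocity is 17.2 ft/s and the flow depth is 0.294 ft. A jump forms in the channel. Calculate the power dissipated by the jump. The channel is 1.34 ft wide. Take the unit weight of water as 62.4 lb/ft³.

Fr₁ = V₁/√(g·y₁) = 17.2/√(32.2×0.294) = 5.59.
Bélanger equation: y₂/y₁ = ½[√(1 + 8Fr₁²) − 1] = ½[√251.0 − 1] = 7.42.
y₂ = 7.42 × 0.294 = 2.18 ft.
q = V₁·y₁ = 17.2 × 0.294 = 5.06 ft²/s. V₂ = q/y₂ = 5.06/2.18 = 2.32 ft/s. E₁ = y₁ + V₁²/2g = 4.89 ft; E₂ = y₂ + V₂²/2g = 2.27 ft. ΔE = E₁ − E₂ = 2.62 ft.
Q = q·b = 5.06 × 1.34 = 6.78 cfs. P = γ·Q·ΔE/550 = 62.4 × 6.78 × 2.62 / 550 = 2.02 hp.

P = 2.02 hp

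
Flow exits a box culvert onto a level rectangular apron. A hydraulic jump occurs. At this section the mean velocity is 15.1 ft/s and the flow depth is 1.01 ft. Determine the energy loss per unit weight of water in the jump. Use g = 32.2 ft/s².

ΔE = 0.910 ft

Fr₁ = V₁/√(g·y₁) = 15.1/√(32.2×1.01) = 2.65.
Conjugate-depth relation: y₂/y₁ = ½[√(1 + 8Fr₁²) − 1] = ½[√57.09 − 1] = 3.28.
y₂ = 3.28 × 1.01 = 3.31 ft.
Head loss: ΔE = (y₂ − y₁)³/(4y₁y₂) = (3.31 − 1.01)³/(4×1.01×3.31) = 12.2/13.4 = 0.910 ft.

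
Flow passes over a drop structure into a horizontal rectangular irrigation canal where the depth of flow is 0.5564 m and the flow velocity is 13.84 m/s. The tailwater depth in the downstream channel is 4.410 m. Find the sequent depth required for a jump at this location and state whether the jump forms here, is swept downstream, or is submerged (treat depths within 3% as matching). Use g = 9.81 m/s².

y₂ = 4.391 m; the jump forms here

Fr₁ = V₁/√(g·y₁) = 13.84/√(9.81×0.5564) = 5.924.
From the momentum equation for a rectangular channel, y₂/y₁ = ½[√(1 + 8Fr₁²) − 1] = ½[√281.74 − 1] = 7.893.
y₂ = 7.893 × 0.5564 = 4.391 m.
Tailwater y_tw = 4.410 m: y_tw ≈ y₂, so the jump forms here.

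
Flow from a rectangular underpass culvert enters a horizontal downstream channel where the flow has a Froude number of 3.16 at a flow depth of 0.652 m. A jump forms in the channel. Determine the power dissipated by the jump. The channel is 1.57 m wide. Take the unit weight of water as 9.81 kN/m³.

P = 88.1 kW

Fr₁ = 3.16 (given).
By Bélanger, y₂/y₁ = ½[√(1 + 8Fr₁²) − 1] = ½[√80.88 − 1] = 4.00.
y₂ = 4.00 × 0.652 = 2.61 m.
V₁ = Fr₁·√(g·y₁) = 3.16×√(9.81×0.652) = 7.99 m/s; q = V₁·y₁ = 5.21 m²/s. V₂ = q/y₂ = 5.21/2.61 = 2.00 m/s. E₁ = y₁ + V₁²/2g = 3.91 m; E₂ = y₂ + V₂²/2g = 2.81 m. ΔE = E₁ − E₂ = 1.10 m.
Q = q·b = 5.21 × 1.57 = 8.18 m³/s. P = γ·Q·ΔE = 9.81 × 8.18 × 1.10 = 88.1 kW.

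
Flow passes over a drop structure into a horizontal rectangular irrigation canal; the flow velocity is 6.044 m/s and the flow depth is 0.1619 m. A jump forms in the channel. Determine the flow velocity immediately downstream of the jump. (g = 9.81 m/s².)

V₂ = 0.9592 m/s

Fr₁ = V₁/√(g·y₁) = 6.044/√(9.81×0.1619) = 4.796.
Sequent-depth ratio: y₂/y₁ = ½[√(1 + 8Fr₁²) − 1] = ½[√185.00 − 1] = 6.301.
y₂ = 6.301 × 0.1619 = 1.020 m.
q = V₁·y₁ = 6.044 × 0.1619 = 0.9785 m²/s.
V₂ = q/y₂ = 0.9785/1.020 = 0.9592 m/s.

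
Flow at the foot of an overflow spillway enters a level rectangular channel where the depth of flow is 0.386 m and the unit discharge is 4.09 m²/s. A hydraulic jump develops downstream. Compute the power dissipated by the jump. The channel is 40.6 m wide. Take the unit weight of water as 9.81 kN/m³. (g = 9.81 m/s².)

V₁ = q/y₁ = 4.09/0.386 = 10.6 m/s. Fr₁ = V₁/√(g·y₁) = 10.6/√(9.81×0.386) = 5.45.
Conjugate-depth relation: y₂/y₁ = ½[√(1 + 8Fr₁²) − 1] = ½[√238.2 − 1] = 7.22.
y₂ = 7.22 × 0.386 = 2.79 m.
V₂ = q/y₂ = 4.09/2.79 = 1.47 m/s. E₁ = y₁ + V₁²/2g = 6.11 m; E₂ = y₂ + V₂²/2g = 2.90 m. ΔE = E₁ − E₂ = 3.21 m.
Q = q·b = 4.09 × 40.6 = 166 m³/s. P = γ·Q·ΔE = 9.81 × 166 × 3.21 = 5234 kW.

P = 5234 kW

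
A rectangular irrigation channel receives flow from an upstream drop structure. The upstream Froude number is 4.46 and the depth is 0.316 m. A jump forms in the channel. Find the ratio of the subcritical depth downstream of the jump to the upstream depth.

Fr₁ = 4.46 (given).
Bélanger equation: y₂/y₁ = ½[√(1 + 8Fr₁²) − 1] = ½[√160.1 − 1] = 5.83.

y₂/y₁ = 5.83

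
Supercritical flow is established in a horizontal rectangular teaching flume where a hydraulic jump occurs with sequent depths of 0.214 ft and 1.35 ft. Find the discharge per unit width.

q = 2.70 ft²/s

For a rectangular channel the momentum equation gives q² = ½·g·y₁·y₂·(y₁ + y₂) = ½×32.2×0.214×1.35×1.56 = 7.27.
q = √7.27 = 2.70 ft²/s.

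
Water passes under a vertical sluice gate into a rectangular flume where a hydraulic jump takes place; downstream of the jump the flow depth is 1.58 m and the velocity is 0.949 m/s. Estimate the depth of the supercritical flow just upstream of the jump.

Fr₂ = V₂/√(g·y₂) = 0.949/√(9.81×1.58) = 0.241.
The Bélanger relation is symmetric: y₁/y₂ = ½[√(1 + 8Fr₂²) − 1] = ½[√1.465 − 1] = 0.105.
y₁ = 0.105 × 1.58 = 0.166 m.

y₁ = 0.166 m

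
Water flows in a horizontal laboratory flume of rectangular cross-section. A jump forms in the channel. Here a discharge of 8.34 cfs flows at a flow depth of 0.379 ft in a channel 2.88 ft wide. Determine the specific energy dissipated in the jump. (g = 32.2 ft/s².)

ΔE = 0.157 ft

q = Q/b = 8.34/2.88 = 2.90 ft²/s; V₁ = q/y₁ = 7.64 ft/s. Fr₁ = V₁/√(g·y₁) = 2.19.
Sequent-depth ratio: y₂/y₁ = ½[√(1 + 8Fr₁²) − 1] = ½[√39.27 − 1] = 2.63.
y₂ = 2.63 × 0.379 = 0.998 ft.
V₂ = q/y₂ = 2.90/0.998 = 2.90 ft/s. E₁ = y₁ + V₁²/2g = 1.29 ft; E₂ = y₂ + V₂²/2g = 1.13 ft. ΔE = E₁ − E₂ = 0.157 ft.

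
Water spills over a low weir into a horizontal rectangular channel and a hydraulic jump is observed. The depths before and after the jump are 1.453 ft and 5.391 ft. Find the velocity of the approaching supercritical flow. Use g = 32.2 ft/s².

V₁ = 20.22 ft/s

For a rectangular channel the momentum equation gives q² = ½·g·y₁·y₂·(y₁ + y₂) = ½×32.2×1.453×5.391×6.844 = 863.1.
q = √863.1 = 29.38 ft²/s.
V₁ = q/y₁ = 29.38/1.453 = 20.22 ft/s.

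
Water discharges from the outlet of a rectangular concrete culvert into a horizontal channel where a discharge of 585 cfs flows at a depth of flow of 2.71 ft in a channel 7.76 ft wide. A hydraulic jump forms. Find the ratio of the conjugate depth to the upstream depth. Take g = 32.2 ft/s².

q = Q/b = 585/7.76 = 75.4 ft²/s; V₁ = q/y₁ = 27.8 ft/s. Fr₁ = V₁/√(g·y₁) = 2.98.
From the momentum equation for a rectangular channel, y₂/y₁ = ½[√(1 + 8Fr₁²) − 1] = ½[√71.94 − 1] = 3.74.

y₂/y₁ = 3.74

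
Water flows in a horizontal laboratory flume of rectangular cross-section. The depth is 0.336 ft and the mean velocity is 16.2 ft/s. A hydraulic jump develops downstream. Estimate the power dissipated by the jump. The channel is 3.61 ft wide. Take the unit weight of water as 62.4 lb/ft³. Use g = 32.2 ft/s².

Fr₁ = V₁/√(g·y₁) = 16.2/√(32.2×0.336) = 4.93.
Bélanger equation: y₂/y₁ = ½[√(1 + 8Fr₁²) − 1] = ½[√195.1 − 1] = 6.48.
y₂ = 6.48 × 0.336 = 2.18 ft.
Head loss: ΔE = (y₂ − y₁)³/(4y₁y₂) = (2.18 − 0.336)³/(4×0.336×2.18) = 6.25/2.93 = 2.14 ft.
q = V₁·y₁ = 16.2 × 0.336 = 5.44 ft²/s. Q = q·b = 5.44 × 3.61 = 19.6 cfs. P = γ·Q·ΔE/550 = 62.4 × 19.6 × 2.14 / 550 = 4.76 hp.

P = 4.76 hp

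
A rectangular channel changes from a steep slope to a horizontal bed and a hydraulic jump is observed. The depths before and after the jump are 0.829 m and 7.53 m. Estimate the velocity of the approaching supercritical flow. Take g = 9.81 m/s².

V₁ = 19.3 m/s

For a rectangular channel the momentum equation gives q² = ½·g·y₁·y₂·(y₁ + y₂) = ½×9.81×0.829×7.53×8.36 = 256.
q = √256 = 16.0 m²/s.
V₁ = q/y₁ = 16.0/0.829 = 19.3 m/s.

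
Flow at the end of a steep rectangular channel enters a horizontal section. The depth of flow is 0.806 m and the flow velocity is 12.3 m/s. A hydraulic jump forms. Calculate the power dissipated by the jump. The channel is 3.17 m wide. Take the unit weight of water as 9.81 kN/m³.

Fr₁ = V₁/√(g·y₁) = 12.3/√(9.81×0.806) = 4.37.
Bélanger equation: y₂/y₁ = ½[√(1 + 8Fr₁²) − 1] = ½[√154.1 − 1] = 5.71.
y₂ = 5.71 × 0.806 = 4.60 m.
Head loss: ΔE = (y₂ − y₁)³/(4y₁y₂) = (4.60 − 0.806)³/(4×0.806×4.60) = 54.6/14.8 = 3.68 m.
q = V₁·y₁ = 12.3 × 0.806 = 9.91 m²/s. Q = q·b = 9.91 × 3.17 = 31.4 m³/s. P = γ·Q·ΔE = 9.81 × 31.4 × 3.68 = 1135 kW.

P = 1135 kW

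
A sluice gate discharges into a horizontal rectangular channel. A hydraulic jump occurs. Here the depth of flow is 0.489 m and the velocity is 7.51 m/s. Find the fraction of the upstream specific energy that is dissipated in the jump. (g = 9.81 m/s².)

ΔE/E₁ = 0.319 (31.9%)

Fr₁ = V₁/√(g·y₁) = 7.51/√(9.81×0.489) = 3.43.
Bélanger equation: y₂/y₁ = ½[√(1 + 8Fr₁²) − 1] = ½[√95.06 − 1] = 4.37.
y₂ = 4.37 × 0.489 = 2.14 m.
E₁ = y₁ + V₁²/2g = 3.36 m. ΔE = (y₂ − y₁)³/(4y₁y₂) = 1.07 m. ΔE/E₁ = 1.07/3.36 = 0.319.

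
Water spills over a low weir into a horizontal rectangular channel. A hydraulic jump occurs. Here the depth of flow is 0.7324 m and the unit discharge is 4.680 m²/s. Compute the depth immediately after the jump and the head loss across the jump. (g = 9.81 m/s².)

V₁ = q/y₁ = 4.680/0.7324 = 6.390 m/s. Fr₁ = V₁/√(g·y₁) = 6.390/√(9.81×0.7324) = 2.384.
Conjugate-depth relation: y₂/y₁ = ½[√(1 + 8Fr₁²) − 1] = ½[√46.464 − 1] = 2.908.
y₂ = 2.908 × 0.7324 = 2.130 m.
V₂ = q/y₂ = 4.680/2.130 = 2.197 m/s. E₁ = y₁ + V₁²/2g = 2.814 m; E₂ = y₂ + V₂²/2g = 2.376 m. ΔE = E₁ − E₂ = 0.4375 m.

y₂ = 2.130 m; ΔE = 0.4375 m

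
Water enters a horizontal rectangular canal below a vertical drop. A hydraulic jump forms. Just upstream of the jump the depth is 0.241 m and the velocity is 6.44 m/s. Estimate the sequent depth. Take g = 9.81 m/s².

Fr₁ = V₁/√(g·y₁) = 6.44/√(9.81×0.241) = 4.19.
Sequent-depth ratio: y₂/y₁ = ½[√(1 + 8Fr₁²) − 1] = ½[√141.3 − 1] = 5.44.
y₂ = 5.44 × 0.241 = 1.31 m.

y₂ = 1.31 m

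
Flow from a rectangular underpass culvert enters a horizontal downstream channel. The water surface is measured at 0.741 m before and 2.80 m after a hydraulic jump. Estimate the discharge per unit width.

q = 6.00 m²/s

For a rectangular channel the momentum equation gives q² = ½·g·y₁·y₂·(y₁ + y₂) = ½×9.81×0.741×2.80×3.54 = 36.0.
q = √36.0 = 6.00 m²/s.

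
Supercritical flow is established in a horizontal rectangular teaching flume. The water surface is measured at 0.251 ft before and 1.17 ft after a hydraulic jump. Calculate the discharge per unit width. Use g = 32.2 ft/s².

For a rectangular channel the momentum equation gives q² = ½·g·y₁·y₂·(y₁ + y₂) = ½×32.2×0.251×1.17×1.42 = 6.72.
q = √6.72 = 2.59 ft²/s.

q = 2.59 ft²/s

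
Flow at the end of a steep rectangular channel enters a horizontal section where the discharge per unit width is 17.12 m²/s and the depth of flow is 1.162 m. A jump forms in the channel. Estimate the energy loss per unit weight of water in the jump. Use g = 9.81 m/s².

ΔE = 5.271 m

V₁ = q/y₁ = 17.12/1.162 = 14.73 m/s. Fr₁ = V₁/√(g·y₁) = 14.73/√(9.81×1.162) = 4.364.
Conjugate-depth relation: y₂/y₁ = ½[√(1 + 8Fr₁²) − 1] = ½[√153.34 − 1] = 5.691.
y₂ = 5.691 × 1.162 = 6.614 m.
V₂ = q/y₂ = 17.12/6.614 = 2.589 m/s. E₁ = y₁ + V₁²/2g = 12.23 m; E₂ = y₂ + V₂²/2g = 6.955 m. ΔE = E₁ − E₂ = 5.271 m.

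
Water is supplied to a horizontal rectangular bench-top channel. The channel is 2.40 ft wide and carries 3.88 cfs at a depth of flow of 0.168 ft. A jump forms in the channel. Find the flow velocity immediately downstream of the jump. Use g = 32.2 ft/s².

V₂ = 1.79 ft/s

q = Q/b = 3.88/2.40 = 1.62 ft²/s; V₁ = q/y₁ = 9.62 ft/s. Fr₁ = V₁/√(g·y₁) = 4.14.
From the momentum equation for a rectangular channel, y₂/y₁ = ½[√(1 + 8Fr₁²) − 1] = ½[√137.9 − 1] = 5.37.
y₂ = 5.37 × 0.168 = 0.903 ft.
V₂ = q/y₂ = 1.62/0.903 = 1.79 ft/s.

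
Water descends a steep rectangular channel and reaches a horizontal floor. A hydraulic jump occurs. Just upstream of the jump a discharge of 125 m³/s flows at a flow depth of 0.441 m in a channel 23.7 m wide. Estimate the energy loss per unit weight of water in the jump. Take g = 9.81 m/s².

q = Q/b = 125/23.7 = 5.27 m²/s; V₁ = q/y₁ = 12.0 m/s. Fr₁ = V₁/√(g·y₁) = 5.75.
By Bélanger, y₂/y₁ = ½[√(1 + 8Fr₁²) − 1] = ½[√265.5 − 1] = 7.65.
y₂ = 7.65 × 0.441 = 3.37 m.
Head loss: ΔE = (y₂ − y₁)³/(4y₁y₂) = (3.37 − 0.441)³/(4×0.441×3.37) = 25.2/5.95 = 4.23 m.

ΔE = 4.23 m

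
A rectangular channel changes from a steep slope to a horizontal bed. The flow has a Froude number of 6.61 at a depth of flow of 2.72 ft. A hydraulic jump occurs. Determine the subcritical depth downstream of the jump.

Fr₁ = 6.61 (given).
Conjugate-depth relation: y₂/y₁ = ½[√(1 + 8Fr₁²) − 1] = ½[√350.5 − 1] = 8.86.
y₂ = 8.86 × 2.72 = 24.1 ft.

y₂ = 24.1 ft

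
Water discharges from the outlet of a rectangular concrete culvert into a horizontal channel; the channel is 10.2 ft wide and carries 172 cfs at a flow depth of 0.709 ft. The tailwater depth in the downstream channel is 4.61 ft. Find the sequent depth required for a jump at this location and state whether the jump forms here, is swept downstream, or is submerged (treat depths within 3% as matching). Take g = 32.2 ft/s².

q = Q/b = 172/10.2 = 16.9 ft²/s; V₁ = q/y₁ = 23.8 ft/s. Fr₁ = V₁/√(g·y₁) = 4.98.
By Bélanger, y₂/y₁ = ½[√(1 + 8Fr₁²) − 1] = ½[√199.2 − 1] = 6.56.
y₂ = 6.56 × 0.709 = 4.65 ft.
Tailwater y_tw = 4.61 ft: y_tw ≈ y₂, so the jump forms here.

y₂ = 4.65 ft; the jump forms here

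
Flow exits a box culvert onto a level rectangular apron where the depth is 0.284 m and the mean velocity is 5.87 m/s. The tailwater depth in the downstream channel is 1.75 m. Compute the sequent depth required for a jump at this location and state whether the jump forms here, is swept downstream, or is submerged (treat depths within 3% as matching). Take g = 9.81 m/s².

y₂ = 1.28 m; the jump is submerged

Fr₁ = V₁/√(g·y₁) = 5.87/√(9.81×0.284) = 3.52.
Sequent-depth ratio: y₂/y₁ = ½[√(1 + 8Fr₁²) − 1] = ½[√99.94 − 1] = 4.50.
y₂ = 4.50 × 0.284 = 1.28 m.
Tailwater y_tw = 1.75 m: y_tw > y₂, so the jump is submerged.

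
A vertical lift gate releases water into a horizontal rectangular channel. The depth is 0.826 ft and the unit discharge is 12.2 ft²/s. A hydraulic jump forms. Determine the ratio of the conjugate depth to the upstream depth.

V₁ = q/y₁ = 12.2/0.826 = 14.8 ft/s. Fr₁ = V₁/√(g·y₁) = 14.8/√(32.2×0.826) = 2.86.
By Bélanger, y₂/y₁ = ½[√(1 + 8Fr₁²) − 1] = ½[√66.62 − 1] = 3.58.

y₂/y₁ = 3.58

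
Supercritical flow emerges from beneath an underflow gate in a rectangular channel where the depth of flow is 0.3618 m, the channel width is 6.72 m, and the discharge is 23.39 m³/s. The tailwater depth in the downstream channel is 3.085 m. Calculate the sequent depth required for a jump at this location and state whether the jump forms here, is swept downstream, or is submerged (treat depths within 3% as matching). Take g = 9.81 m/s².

y₂ = 2.438 m; the jump is submerged

q = Q/b = 23.39/6.72 = 3.481 m²/s; V₁ = q/y₁ = 9.620 m/s. Fr₁ = V₁/√(g·y₁) = 5.107.
By Bélanger, y₂/y₁ = ½[√(1 + 8Fr₁²) − 1] = ½[√209.61 − 1] = 6.739.
y₂ = 6.739 × 0.3618 = 2.438 m.
Tailwater y_tw = 3.085 m: y_tw > y₂, so the jump is submerged.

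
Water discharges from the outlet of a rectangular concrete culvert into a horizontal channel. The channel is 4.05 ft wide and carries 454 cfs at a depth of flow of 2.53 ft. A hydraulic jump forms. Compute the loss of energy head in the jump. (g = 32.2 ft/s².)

ΔE = 15.9 ft

q = Q/b = 454/4.05 = 112 ft²/s; V₁ = q/y₁ = 44.3 ft/s. Fr₁ = V₁/√(g·y₁) = 4.91.
From the momentum equation for a rectangular channel, y₂/y₁ = ½[√(1 + 8Fr₁²) − 1] = ½[√193.8 − 1] = 6.46.
y₂ = 6.46 × 2.53 = 16.3 ft.
V₂ = q/y₂ = 112/16.3 = 6.86 ft/s. E₁ = y₁ + V₁²/2g = 33.0 ft; E₂ = y₂ + V₂²/2g = 17.1 ft. ΔE = E₁ − E₂ = 15.9 ft.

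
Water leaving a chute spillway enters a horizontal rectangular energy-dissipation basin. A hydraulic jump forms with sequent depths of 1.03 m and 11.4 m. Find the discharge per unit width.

q = 26.8 m²/s

For a rectangular channel the momentum equation gives q² = ½·g·y₁·y₂·(y₁ + y₂) = ½×9.81×1.03×11.4×12.4 = 716.
q = √716 = 26.8 m²/s.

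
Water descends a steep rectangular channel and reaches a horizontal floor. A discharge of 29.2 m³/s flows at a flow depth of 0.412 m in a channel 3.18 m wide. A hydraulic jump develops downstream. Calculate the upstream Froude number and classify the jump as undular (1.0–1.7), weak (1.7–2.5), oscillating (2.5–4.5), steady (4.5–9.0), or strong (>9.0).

q = Q/b = 29.2/3.18 = 9.18 m²/s; V₁ = q/y₁ = 22.3 m/s. Fr₁ = V₁/√(g·y₁) = 11.1.
Fr₁ = 11.1 lies in the strong range.

Fr₁ = 11.1; strong jump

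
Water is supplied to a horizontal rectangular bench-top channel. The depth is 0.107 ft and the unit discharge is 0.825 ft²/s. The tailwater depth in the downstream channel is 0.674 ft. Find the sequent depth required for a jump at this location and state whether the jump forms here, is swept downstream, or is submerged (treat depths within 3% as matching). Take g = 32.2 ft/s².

y₂ = 0.577 ft; the jump is submerged

V₁ = q/y₁ = 0.825/0.107 = 7.71 ft/s. Fr₁ = V₁/√(g·y₁) = 7.71/√(32.2×0.107) = 4.15.
From the momentum equation for a rectangular channel, y₂/y₁ = ½[√(1 + 8Fr₁²) − 1] = ½[√139.0 − 1] = 5.40.
y₂ = 5.40 × 0.107 = 0.577 ft.
Tailwater y_tw = 0.674 ft: y_tw > y₂, so the jump is submerged.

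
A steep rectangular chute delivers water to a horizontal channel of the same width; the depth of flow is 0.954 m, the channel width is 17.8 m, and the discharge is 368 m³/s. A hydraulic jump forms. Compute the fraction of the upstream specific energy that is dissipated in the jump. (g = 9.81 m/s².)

ΔE/E₁ = 0.624 (62.4%)

q = Q/b = 368/17.8 = 20.7 m²/s; V₁ = q/y₁ = 21.7 m/s. Fr₁ = V₁/√(g·y₁) = 7.08.
Conjugate-depth relation: y₂/y₁ = ½[√(1 + 8Fr₁²) − 1] = ½[√402.5 − 1] = 9.53.
y₂ = 9.53 × 0.954 = 9.09 m.
E₁ = y₁ + V₁²/2g = 24.9 m. ΔE = (y₂ − y₁)³/(4y₁y₂) = 15.5 m. ΔE/E₁ = 15.5/24.9 = 0.624.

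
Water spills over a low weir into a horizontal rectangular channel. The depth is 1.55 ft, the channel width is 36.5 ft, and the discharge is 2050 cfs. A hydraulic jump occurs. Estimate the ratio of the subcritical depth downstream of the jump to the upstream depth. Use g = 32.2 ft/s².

q = Q/b = 2050/36.5 = 56.2 ft²/s; V₁ = q/y₁ = 36.2 ft/s. Fr₁ = V₁/√(g·y₁) = 5.13.
Sequent-depth ratio: y₂/y₁ = ½[√(1 + 8Fr₁²) − 1] = ½[√211.5 − 1] = 6.77.

y₂/y₁ = 6.77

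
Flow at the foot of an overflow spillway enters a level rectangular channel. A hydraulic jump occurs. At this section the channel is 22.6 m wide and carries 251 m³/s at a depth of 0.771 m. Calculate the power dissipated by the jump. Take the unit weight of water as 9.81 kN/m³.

P = 14252 kW

q = Q/b = 251/22.6 = 11.1 m²/s; V₁ = q/y₁ = 14.4 m/s. Fr₁ = V₁/√(g·y₁) = 5.24.
By Bélanger, y₂/y₁ = ½[√(1 + 8Fr₁²) − 1] = ½[√220.5 − 1] = 6.92.
y₂ = 6.92 × 0.771 = 5.34 m.
Head loss: ΔE = (y₂ − y₁)³/(4y₁y₂) = (5.34 − 0.771)³/(4×0.771×5.34) = 95.3/16.5 = 5.79 m.
P = γ·Q·ΔE = 9.81 × 251 × 5.79 = 14252 kW.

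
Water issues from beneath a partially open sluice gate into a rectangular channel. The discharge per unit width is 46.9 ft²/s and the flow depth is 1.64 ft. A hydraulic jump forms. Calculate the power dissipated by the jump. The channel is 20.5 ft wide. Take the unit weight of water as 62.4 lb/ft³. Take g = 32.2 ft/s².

V₁ = q/y₁ = 46.9/1.64 = 28.6 ft/s. Fr₁ = V₁/√(g·y₁) = 28.6/√(32.2×1.64) = 3.94.
Conjugate-depth relation: y₂/y₁ = ½[√(1 + 8Fr₁²) − 1] = ½[√124.9 − 1] = 5.09.
y₂ = 5.09 × 1.64 = 8.34 ft.
V₂ = q/y₂ = 46.9/8.34 = 5.62 ft/s. E₁ = y₁ + V₁²/2g = 14.3 ft; E₂ = y₂ + V₂²/2g = 8.83 ft. ΔE = E₁ − E₂ = 5.50 ft.
Q = q·b = 46.9 × 20.5 = 961 cfs. P = γ·Q·ΔE/550 = 62.4 × 961 × 5.50 / 550 = 600 hp.

P = 600 hp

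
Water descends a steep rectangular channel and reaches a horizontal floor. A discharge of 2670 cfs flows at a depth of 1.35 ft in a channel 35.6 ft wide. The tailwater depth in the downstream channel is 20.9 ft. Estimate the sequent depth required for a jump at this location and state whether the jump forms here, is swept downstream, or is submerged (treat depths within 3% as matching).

y₂ = 15.4 ft; the jump is submerged

q = Q/b = 2670/35.6 = 75.0 ft²/s; V₁ = q/y₁ = 55.6 ft/s. Fr₁ = V₁/√(g·y₁) = 8.43.
From the momentum equation for a rectangular channel, y₂/y₁ = ½[√(1 + 8Fr₁²) − 1] = ½[√569.0 − 1] = 11.4.
y₂ = 11.4 × 1.35 = 15.4 ft.
Tailwater y_tw = 20.9 ft: y_tw > y₂, so the jump is submerged.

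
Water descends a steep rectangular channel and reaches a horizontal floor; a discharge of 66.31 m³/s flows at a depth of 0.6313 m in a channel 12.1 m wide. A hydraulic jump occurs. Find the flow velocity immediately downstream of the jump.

q = Q/b = 66.31/12.1 = 5.480 m²/s; V₁ = q/y₁ = 8.681 m/s. Fr₁ = V₁/√(g·y₁) = 3.488.
By Bélanger, y₂/y₁ = ½[√(1 + 8Fr₁²) − 1] = ½[√98.342 − 1] = 4.458.
y₂ = 4.458 × 0.6313 = 2.815 m.
V₂ = q/y₂ = 5.480/2.815 = 1.947 m/s.

V₂ = 1.947 m/s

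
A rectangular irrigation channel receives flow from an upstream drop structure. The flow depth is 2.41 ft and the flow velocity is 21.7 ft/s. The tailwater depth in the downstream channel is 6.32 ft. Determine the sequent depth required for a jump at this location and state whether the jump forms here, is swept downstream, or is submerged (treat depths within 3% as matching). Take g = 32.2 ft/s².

y₂ = 7.28 ft; the jump is swept downstream

Fr₁ = V₁/√(g·y₁) = 21.7/√(32.2×2.41) = 2.46.
Sequent-depth ratio: y₂/y₁ = ½[√(1 + 8Fr₁²) − 1] = ½[√49.54 − 1] = 3.02.
y₂ = 3.02 × 2.41 = 7.28 ft.
Tailwater y_tw = 6.32 ft: y_tw < y₂, so the jump is swept downstream.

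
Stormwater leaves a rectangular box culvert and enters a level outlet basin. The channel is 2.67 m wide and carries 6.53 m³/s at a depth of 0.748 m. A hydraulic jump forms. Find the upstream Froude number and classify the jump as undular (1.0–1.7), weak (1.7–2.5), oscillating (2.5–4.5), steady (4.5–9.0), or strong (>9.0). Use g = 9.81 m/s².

Fr₁ = 1.21; undular jump

q = Q/b = 6.53/2.67 = 2.45 m²/s; V₁ = q/y₁ = 3.27 m/s. Fr₁ = V₁/√(g·y₁) = 1.21.
Fr₁ = 1.21 lies in the undular range.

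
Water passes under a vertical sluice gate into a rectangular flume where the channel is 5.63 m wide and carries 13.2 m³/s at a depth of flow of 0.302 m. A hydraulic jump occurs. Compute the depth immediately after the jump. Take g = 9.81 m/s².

q = Q/b = 13.2/5.63 = 2.34 m²/s; V₁ = q/y₁ = 7.76 m/s. Fr₁ = V₁/√(g·y₁) = 4.51.
Conjugate-depth relation: y₂/y₁ = ½[√(1 + 8Fr₁²) − 1] = ½[√163.8 − 1] = 5.90.
y₂ = 5.90 × 0.302 = 1.78 m.

y₂ = 1.78 m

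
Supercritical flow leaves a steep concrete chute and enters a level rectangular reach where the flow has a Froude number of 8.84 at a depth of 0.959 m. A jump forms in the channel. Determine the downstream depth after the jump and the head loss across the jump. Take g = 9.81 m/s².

y₂ = 11.5 m; ΔE = 26.7 m

Fr₁ = 8.84 (given).
Bélanger equation: y₂/y₁ = ½[√(1 + 8Fr₁²) − 1] = ½[√626.2 − 1] = 12.0.
y₂ = 12.0 × 0.959 = 11.5 m.
Head loss: ΔE = (y₂ − y₁)³/(4y₁y₂) = (11.5 − 0.959)³/(4×0.959×11.5) = 1178/44.2 = 26.7 m.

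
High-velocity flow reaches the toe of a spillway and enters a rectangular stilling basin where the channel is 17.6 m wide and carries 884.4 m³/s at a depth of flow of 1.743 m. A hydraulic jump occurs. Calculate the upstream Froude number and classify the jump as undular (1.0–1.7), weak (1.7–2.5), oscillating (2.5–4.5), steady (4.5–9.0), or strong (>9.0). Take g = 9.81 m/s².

Fr₁ = 6.972; steady jump

q = Q/b = 884.4/17.6 = 50.25 m²/s; V₁ = q/y₁ = 28.83 m/s. Fr₁ = V₁/√(g·y₁) = 6.972.
Fr₁ = 6.972 lies in the steady range.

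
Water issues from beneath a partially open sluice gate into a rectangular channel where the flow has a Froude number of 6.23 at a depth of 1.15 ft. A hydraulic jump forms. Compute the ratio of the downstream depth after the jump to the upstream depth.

y₂/y₁ = 8.32

Fr₁ = 6.23 (given).
Conjugate-depth relation: y₂/y₁ = ½[√(1 + 8Fr₁²) − 1] = ½[√311.5 − 1] = 8.32.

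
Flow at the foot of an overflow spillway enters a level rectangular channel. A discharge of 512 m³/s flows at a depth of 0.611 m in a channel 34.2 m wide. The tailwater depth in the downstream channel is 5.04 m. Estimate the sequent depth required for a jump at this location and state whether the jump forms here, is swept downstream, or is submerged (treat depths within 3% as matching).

q = Q/b = 512/34.2 = 15.0 m²/s; V₁ = q/y₁ = 24.5 m/s. Fr₁ = V₁/√(g·y₁) = 10.0.
By Bélanger, y₂/y₁ = ½[√(1 + 8Fr₁²) − 1] = ½[√802.3 − 1] = 13.7.
y₂ = 13.7 × 0.611 = 8.35 m.
Tailwater y_tw = 5.04 m: y_tw < y₂, so the jump is swept downstream.

y₂ = 8.35 m; the jump is swept downstream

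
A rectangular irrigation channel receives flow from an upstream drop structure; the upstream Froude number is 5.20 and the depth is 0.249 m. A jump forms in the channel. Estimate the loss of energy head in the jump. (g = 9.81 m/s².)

ΔE = 1.83 m

Fr₁ = 5.20 (given).
Conjugate-depth relation: y₂/y₁ = ½[√(1 + 8Fr₁²) − 1] = ½[√217.3 − 1] = 6.87.
y₂ = 6.87 × 0.249 = 1.71 m.
Head loss: ΔE = (y₂ − y₁)³/(4y₁y₂) = (1.71 − 0.249)³/(4×0.249×1.71) = 3.12/1.70 = 1.83 m.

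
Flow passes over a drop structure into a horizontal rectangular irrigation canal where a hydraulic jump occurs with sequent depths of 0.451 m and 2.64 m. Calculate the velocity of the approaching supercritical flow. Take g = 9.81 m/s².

V₁ = 9.42 m/s

For a rectangular channel the momentum equation gives q² = ½·g·y₁·y₂·(y₁ + y₂) = ½×9.81×0.451×2.64×3.09 = 18.1.
q = √18.1 = 4.25 m²/s.
V₁ = q/y₁ = 4.25/0.451 = 9.42 m/s.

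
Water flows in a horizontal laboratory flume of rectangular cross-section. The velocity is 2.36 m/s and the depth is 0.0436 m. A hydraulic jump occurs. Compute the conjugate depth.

Fr₁ = V₁/√(g·y₁) = 2.36/√(9.81×0.0436) = 3.61.
By Bélanger, y₂/y₁ = ½[√(1 + 8Fr₁²) − 1] = ½[√105.2 − 1] = 4.63.
y₂ = 4.63 × 0.0436 = 0.202 m.

y₂ = 0.202 m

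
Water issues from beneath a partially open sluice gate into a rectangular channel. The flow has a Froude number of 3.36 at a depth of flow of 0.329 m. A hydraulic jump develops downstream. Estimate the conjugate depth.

Fr₁ = 3.36 (given).
By Bélanger, y₂/y₁ = ½[√(1 + 8Fr₁²) − 1] = ½[√91.32 − 1] = 4.28.
y₂ = 4.28 × 0.329 = 1.41 m.

y₂ = 1.41 m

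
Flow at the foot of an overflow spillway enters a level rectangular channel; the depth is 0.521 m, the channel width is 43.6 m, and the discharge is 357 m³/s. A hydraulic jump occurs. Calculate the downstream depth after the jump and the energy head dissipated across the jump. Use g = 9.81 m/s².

y₂ = 4.87 m; ΔE = 8.10 m

q = Q/b = 357/43.6 = 8.19 m²/s; V₁ = q/y₁ = 15.7 m/s. Fr₁ = V₁/√(g·y₁) = 6.95.
By Bélanger, y₂/y₁ = ½[√(1 + 8Fr₁²) − 1] = ½[√387.6 − 1] = 9.34.
y₂ = 9.34 × 0.521 = 4.87 m.
V₂ = q/y₂ = 8.19/4.87 = 1.68 m/s. E₁ = y₁ + V₁²/2g = 13.1 m; E₂ = y₂ + V₂²/2g = 5.01 m. ΔE = E₁ − E₂ = 8.10 m.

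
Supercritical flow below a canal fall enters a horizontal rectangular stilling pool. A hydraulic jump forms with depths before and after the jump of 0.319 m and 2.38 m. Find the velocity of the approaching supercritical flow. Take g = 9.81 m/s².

V₁ = 9.94 m/s

For a rectangular channel the momentum equation gives q² = ½·g·y₁·y₂·(y₁ + y₂) = ½×9.81×0.319×2.38×2.70 = 10.1.
q = √10.1 = 3.17 m²/s.
V₁ = q/y₁ = 3.17/0.319 = 9.94 m/s.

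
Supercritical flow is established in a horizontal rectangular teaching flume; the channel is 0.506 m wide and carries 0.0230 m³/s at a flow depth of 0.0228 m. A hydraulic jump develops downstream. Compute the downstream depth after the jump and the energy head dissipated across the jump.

q = Q/b = 0.0230/0.506 = 0.0455 m²/s; V₁ = q/y₁ = 1.99 m/s. Fr₁ = V₁/√(g·y₁) = 4.22.
Conjugate-depth relation: y₂/y₁ = ½[√(1 + 8Fr₁²) − 1] = ½[√143.2 − 1] = 5.48.
y₂ = 5.48 × 0.0228 = 0.125 m.
Head loss: ΔE = (y₂ − y₁)³/(4y₁y₂) = (0.125 − 0.0228)³/(4×0.0228×0.125) = 0.00107/0.0114 = 0.0936 m.

y₂ = 0.125 m; ΔE = 0.0936 m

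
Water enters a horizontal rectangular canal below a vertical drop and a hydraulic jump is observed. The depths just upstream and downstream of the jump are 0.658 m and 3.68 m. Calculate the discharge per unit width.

For a rectangular channel the momentum equation gives q² = ½·g·y₁·y₂·(y₁ + y₂) = ½×9.81×0.658×3.68×4.34 = 51.5.
q = √51.5 = 7.18 m²/s.

q = 7.18 m²/s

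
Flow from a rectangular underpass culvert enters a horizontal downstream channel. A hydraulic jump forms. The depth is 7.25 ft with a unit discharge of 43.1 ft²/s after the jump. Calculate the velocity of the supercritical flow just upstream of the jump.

V₂ = q/y₂ = 43.1/7.25 = 5.94 ft/s; Fr₂ = V₂/√(g·y₂) = 0.389.
Applying the sequent-depth relation in reverse, y₁/y₂ = ½[√(1 + 8Fr₂²) − 1] = ½[√2.211 − 1] = 0.243.
y₁ = 0.243 × 7.25 = 1.77 ft.
V₁ = q/y₁ = 43.1/1.77 = 24.4 ft/s.

V₁ = 24.4 ft/s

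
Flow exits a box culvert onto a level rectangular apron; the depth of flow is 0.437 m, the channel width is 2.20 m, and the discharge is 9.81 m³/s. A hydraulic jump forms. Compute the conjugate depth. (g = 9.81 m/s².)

q = Q/b = 9.81/2.20 = 4.46 m²/s; V₁ = q/y₁ = 10.2 m/s. Fr₁ = V₁/√(g·y₁) = 4.93.
By Bélanger, y₂/y₁ = ½[√(1 + 8Fr₁²) − 1] = ½[√195.3 − 1] = 6.49.
y₂ = 6.49 × 0.437 = 2.84 m.

y₂ = 2.84 m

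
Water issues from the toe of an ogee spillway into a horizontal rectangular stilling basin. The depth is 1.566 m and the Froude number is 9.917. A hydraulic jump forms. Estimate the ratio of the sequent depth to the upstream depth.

Fr₁ = 9.917 (given).
Conjugate-depth relation: y₂/y₁ = ½[√(1 + 8Fr₁²) − 1] = ½[√787.78 − 1] = 13.53.

y₂/y₁ = 13.53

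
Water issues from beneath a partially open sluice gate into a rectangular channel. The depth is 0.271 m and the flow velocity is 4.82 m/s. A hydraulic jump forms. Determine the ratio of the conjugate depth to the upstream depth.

y₂/y₁ = 3.71

Fr₁ = V₁/√(g·y₁) = 4.82/√(9.81×0.271) = 2.96.
Conjugate-depth relation: y₂/y₁ = ½[√(1 + 8Fr₁²) − 1] = ½[√70.91 − 1] = 3.71.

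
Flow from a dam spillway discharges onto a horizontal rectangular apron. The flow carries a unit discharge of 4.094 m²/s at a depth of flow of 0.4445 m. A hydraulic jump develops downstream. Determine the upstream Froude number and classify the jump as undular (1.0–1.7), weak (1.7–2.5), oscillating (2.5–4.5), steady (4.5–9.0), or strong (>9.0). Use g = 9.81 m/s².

Fr₁ = 4.411; oscillating jump

V₁ = q/y₁ = 4.094/0.4445 = 9.210 m/s. Fr₁ = V₁/√(g·y₁) = 9.210/√(9.81×0.4445) = 4.411.
Fr₁ = 4.411 lies in the oscillating range.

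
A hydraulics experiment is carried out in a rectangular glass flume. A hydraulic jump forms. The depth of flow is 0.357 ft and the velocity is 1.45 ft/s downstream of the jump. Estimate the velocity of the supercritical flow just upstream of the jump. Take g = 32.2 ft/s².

Fr₂ = V₂/√(g·y₂) = 1.45/√(32.2×0.357) = 0.428.
Applying the sequent-depth relation in reverse, y₁/y₂ = ½[√(1 + 8Fr₂²) − 1] = ½[√2.463 − 1] = 0.285.
y₁ = 0.285 × 0.357 = 0.102 ft.
V₁ = q/y₁ = 0.518/0.102 = 5.09 ft/s.

V₁ = 5.09 ft/s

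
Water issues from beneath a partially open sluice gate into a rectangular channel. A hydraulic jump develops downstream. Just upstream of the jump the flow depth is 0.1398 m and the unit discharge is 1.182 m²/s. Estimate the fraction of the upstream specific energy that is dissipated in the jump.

V₁ = q/y₁ = 1.182/0.1398 = 8.455 m/s. Fr₁ = V₁/√(g·y₁) = 8.455/√(9.81×0.1398) = 7.220.
Bélanger equation: y₂/y₁ = ½[√(1 + 8Fr₁²) − 1] = ½[√418.00 − 1] = 9.723.
y₂ = 9.723 × 0.1398 = 1.359 m.
E₁ = y₁ + V₁²/2g = 3.783 m. ΔE = (y₂ − y₁)³/(4y₁y₂) = 2.386 m. ΔE/E₁ = 2.386/3.783 = 0.631.

ΔE/E₁ = 0.631 (63.1%)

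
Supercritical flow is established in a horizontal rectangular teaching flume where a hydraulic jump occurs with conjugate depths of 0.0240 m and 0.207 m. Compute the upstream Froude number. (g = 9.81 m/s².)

Fr₁ = 6.44

For a rectangular channel the momentum equation gives q² = ½·g·y₁·y₂·(y₁ + y₂) = ½×9.81×0.0240×0.207×0.231 = 0.00563.
q = √0.00563 = 0.0750 m²/s.
V₁ = q/y₁ = 3.13 m/s; Fr₁ = V₁/√(g·y₁) = 6.44.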